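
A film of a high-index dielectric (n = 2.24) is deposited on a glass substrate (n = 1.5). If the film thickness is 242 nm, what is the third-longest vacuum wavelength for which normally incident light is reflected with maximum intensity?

At the upper boundary (n = 1.0 to n = 2.24) the reflected ray undergoes a half-wave phase shift.
Bottom surface (2.24 → 1.5): reflection off a lower-index medium gives no phase shift.
Net: one phase inversion between the two reflected rays.
So the condition for constructive reflection is 2 n t = (m + ½) λ.
λ = 2 n t / (m + ½). The third-longest wavelength is m = 2: λ = 2 × 2.24 × 242 / 2.50 = 434 nm.

434 nm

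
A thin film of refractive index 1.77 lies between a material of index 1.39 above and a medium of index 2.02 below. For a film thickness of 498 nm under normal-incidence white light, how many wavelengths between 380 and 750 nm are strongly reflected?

2

Top surface (1.39 → 1.77): reflection off a higher-index medium gives a half-wave phase shift.
Bottom surface (1.77 → 2.02): reflection off a higher-index medium gives a half-wave phase shift.
The two reflections carry the same phase change, so no net offset.
So the condition for constructive reflection is 2 n t = m λ.
λ = 2 n t / m = 1763 / m nm.
m=2: 881 nm (IR); m=3: 588 nm (visible); m=4: 441 nm (visible); m=5: 353 nm (UV).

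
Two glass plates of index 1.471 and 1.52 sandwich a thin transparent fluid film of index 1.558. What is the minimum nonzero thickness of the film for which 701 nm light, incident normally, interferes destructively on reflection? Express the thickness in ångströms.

2250 Å

At the upper boundary (n = 1.471 to n = 1.558) the reflected ray undergoes a half-wave phase shift.
Ray reflecting at the bottom interface goes from n = 1.558 toward n = 1.52: no phase shift.
Exactly one π shift → a net half-wave offset.
For dark reflection here: 2 n t = m λ.
Minimum nonzero at m = 1: t = λ / (2 n) = 701 / (2 × 1.558) = 225 nm.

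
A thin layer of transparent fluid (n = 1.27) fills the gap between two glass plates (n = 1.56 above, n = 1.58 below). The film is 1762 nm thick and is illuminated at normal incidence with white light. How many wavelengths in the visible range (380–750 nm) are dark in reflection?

6

Top surface (1.56 → 1.27): reflection off a lower-index medium gives no phase shift.
At the lower boundary (n = 1.27 to n = 1.58) the reflected ray undergoes a half-wave phase shift.
Net: one phase inversion between the two reflected rays.
For dark reflection here: 2 n t = m λ.
λ = 2 n t / m = 4475 / m nm.
m=5: 895 nm (IR); m=6: 746 nm (visible); m=7: 639 nm (visible); m=8: 559 nm (visible); m=9: 497 nm (visible); m=10: 448 nm (visible); m=11: 407 nm (visible); m=12: 373 nm (UV).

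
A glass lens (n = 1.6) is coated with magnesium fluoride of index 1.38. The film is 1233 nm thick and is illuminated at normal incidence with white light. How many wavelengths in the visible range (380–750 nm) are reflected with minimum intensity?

Ray reflecting at the top interface goes from n = 1.0 toward n = 1.38: a half-wave phase shift.
Bottom surface (1.38 → 1.6): reflection off a higher-index medium gives a half-wave phase shift.
Net: no relative phase inversion (both shifts match).
So the condition for destructive reflection is 2 n t = (m + ½) λ.
λ = 2 n t / (m + ½) = 3403 / (m + ½) nm.
m=4: 756 nm (IR); m=5: 619 nm (visible); m=6: 524 nm (visible); m=7: 454 nm (visible); m=8: 400 nm (visible); m=9: 358 nm (UV).

4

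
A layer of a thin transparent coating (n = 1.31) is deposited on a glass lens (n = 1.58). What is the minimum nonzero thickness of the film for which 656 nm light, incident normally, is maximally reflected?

Top surface (1.0 → 1.31): reflection off a higher-index medium gives a half-wave phase shift.
At the lower boundary (n = 1.31 to n = 1.58) the reflected ray undergoes a half-wave phase shift.
The two reflections carry the same phase change, so no net offset.
With no net inversion, constructive interference in reflection requires 2 n t = m λ.
Minimum nonzero at m = 1: t = λ / (2 n) = 656 / (2 × 1.31) = 250 nm.

250 nm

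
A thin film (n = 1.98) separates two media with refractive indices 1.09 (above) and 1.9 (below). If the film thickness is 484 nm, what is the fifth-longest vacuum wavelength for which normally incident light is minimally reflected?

Top surface (1.09 → 1.98): reflection off a higher-index medium gives a half-wave phase shift.
At the lower boundary (n = 1.98 to n = 1.9) the reflected ray undergoes no phase shift.
Exactly one π shift → a net half-wave offset.
So the condition for destructive reflection is 2 n t = m λ.
λ = 2 n t / m. The fifth-longest wavelength is m = 5: λ = 2 × 1.98 × 484 / 5.00 = 383 nm.

383 nm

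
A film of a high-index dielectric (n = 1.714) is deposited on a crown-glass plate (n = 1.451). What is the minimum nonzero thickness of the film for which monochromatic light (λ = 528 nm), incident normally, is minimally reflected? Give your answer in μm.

0.154 μm

Ray reflecting at the top interface goes from n = 1.0 toward n = 1.714: a half-wave phase shift.
Ray reflecting at the bottom interface goes from n = 1.714 toward n = 1.451: no phase shift.
The two reflections differ by half a wavelength.
With one net inversion, destructive interference in reflection requires 2 n t = m λ.
Minimum nonzero at m = 1: t = λ / (2 n) = 528 / (2 × 1.714) = 154 nm.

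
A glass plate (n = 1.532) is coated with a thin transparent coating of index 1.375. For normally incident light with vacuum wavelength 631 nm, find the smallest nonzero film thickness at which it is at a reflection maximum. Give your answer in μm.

Ray reflecting at the top interface goes from n = 1.0 toward n = 1.375: a half-wave phase shift.
Ray reflecting at the bottom interface goes from n = 1.375 toward n = 1.532: a half-wave phase shift.
Zero or two π shifts → no net half-wave offset.
With no net inversion, constructive interference in reflection requires 2 n t = m λ.
Minimum nonzero at m = 1: t = λ / (2 n) = 631 / (2 × 1.375) = 229 nm.

0.229 μm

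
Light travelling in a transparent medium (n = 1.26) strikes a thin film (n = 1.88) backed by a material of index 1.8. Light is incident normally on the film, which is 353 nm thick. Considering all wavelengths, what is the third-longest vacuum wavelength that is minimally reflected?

442 nm

At the upper boundary (n = 1.26 to n = 1.88) the reflected ray undergoes a half-wave phase shift.
Ray reflecting at the bottom interface goes from n = 1.88 toward n = 1.8: no phase shift.
The two reflections differ by half a wavelength.
For minimum reflection here: 2 n t = m λ.
λ = 2 n t / m. The third-longest wavelength is m = 3: λ = 2 × 1.88 × 353 / 3.00 = 442 nm.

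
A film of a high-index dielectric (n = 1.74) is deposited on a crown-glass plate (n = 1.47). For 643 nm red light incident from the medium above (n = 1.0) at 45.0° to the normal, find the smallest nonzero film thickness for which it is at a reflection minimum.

202 nm

Top surface (1.0 → 1.74): reflection off a higher-index medium gives a half-wave phase shift.
Ray reflecting at the bottom interface goes from n = 1.74 toward n = 1.47: no phase shift.
Net: one phase inversion between the two reflected rays.
With one net inversion, destructive interference in reflection requires 2 n t cos θ_r = m λ.
Snell's law: 1.0 sin 45.0° = 1.74 sin θ_r → sin θ_r = 0.406, cos θ_r = 0.914.
Minimum nonzero at m = 1: t = λ / (2 n cos θ_r) = 643 / (2 × 1.74 × 0.914) = 202 nm.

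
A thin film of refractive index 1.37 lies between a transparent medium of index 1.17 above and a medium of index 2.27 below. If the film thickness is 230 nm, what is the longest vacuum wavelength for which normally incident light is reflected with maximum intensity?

630 nm

At the upper boundary (n = 1.17 to n = 1.37) the reflected ray undergoes a half-wave phase shift.
Ray reflecting at the bottom interface goes from n = 1.37 toward n = 2.27: a half-wave phase shift.
The two reflections carry the same phase change, so no net offset.
With no net inversion, constructive interference in reflection requires 2 n t = m λ.
λ = 2 n t / m. The longest wavelength is m = 1: λ = 2 × 1.37 × 230 / 1.00 = 630 nm.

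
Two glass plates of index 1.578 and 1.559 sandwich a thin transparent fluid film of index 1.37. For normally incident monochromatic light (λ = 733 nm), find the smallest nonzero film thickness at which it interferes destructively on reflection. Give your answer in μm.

Top surface (1.578 → 1.37): reflection off a lower-index medium gives no phase shift.
Ray reflecting at the bottom interface goes from n = 1.37 toward n = 1.559: a half-wave phase shift.
The two reflections differ by half a wavelength.
For minimum reflection here: 2 n t = m λ.
Minimum nonzero at m = 1: t = λ / (2 n) = 733 / (2 × 1.37) = 268 nm.

0.268 μm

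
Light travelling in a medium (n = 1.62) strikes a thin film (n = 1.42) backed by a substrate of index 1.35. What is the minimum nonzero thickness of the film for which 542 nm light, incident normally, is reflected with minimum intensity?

95.4 nm

Top surface (1.62 → 1.42): reflection off a lower-index medium gives no phase shift.
At the lower boundary (n = 1.42 to n = 1.35) the reflected ray undergoes no phase shift.
Net: no relative phase inversion (both shifts match).
With no net inversion, destructive interference in reflection requires 2 n t = (m + ½) λ.
Minimum at m = 0: t = λ / (4 n) = 542 / (4 × 1.42) = 95.4 nm.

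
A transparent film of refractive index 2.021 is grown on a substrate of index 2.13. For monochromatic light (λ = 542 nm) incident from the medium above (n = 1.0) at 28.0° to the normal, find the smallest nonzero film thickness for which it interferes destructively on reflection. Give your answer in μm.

Top surface (1.0 → 2.021): reflection off a higher-index medium gives a half-wave phase shift.
Ray reflecting at the bottom interface goes from n = 2.021 toward n = 2.13: a half-wave phase shift.
Net: no relative phase inversion (both shifts match).
So the condition for destructive reflection is 2 n t cos θ_r = (m + ½) λ.
Snell's law: 1.0 sin 28.0° = 2.021 sin θ_r → sin θ_r = 0.232, cos θ_r = 0.973.
Minimum at m = 0: t = λ / (4 n cos θ_r) = 542 / (4 × 2.021 × 0.973) = 68.9 nm.

0.0689 μm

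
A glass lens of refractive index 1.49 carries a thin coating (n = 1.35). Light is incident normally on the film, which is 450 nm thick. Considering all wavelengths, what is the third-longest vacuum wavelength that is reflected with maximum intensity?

405 nm

At the upper boundary (n = 1.0 to n = 1.35) the reflected ray undergoes a half-wave phase shift.
At the lower boundary (n = 1.35 to n = 1.49) the reflected ray undergoes a half-wave phase shift.
The two reflections carry the same phase change, so no net offset.
With no net inversion, constructive interference in reflection requires 2 n t = m λ.
λ = 2 n t / m. The third-longest wavelength is m = 3: λ = 2 × 1.35 × 450 / 3.00 = 405 nm.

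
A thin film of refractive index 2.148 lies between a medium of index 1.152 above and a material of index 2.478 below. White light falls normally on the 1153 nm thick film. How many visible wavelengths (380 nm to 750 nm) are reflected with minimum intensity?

6

At the upper boundary (n = 1.152 to n = 2.148) the reflected ray undergoes a half-wave phase shift.
Bottom surface (2.148 → 2.478): reflection off a higher-index medium gives a half-wave phase shift.
Net: no relative phase inversion (both shifts match).
With no net inversion, destructive interference in reflection requires 2 n t = (m + ½) λ.
λ = 2 n t / (m + ½) = 4953 / (m + ½) nm.
m=6: 762 nm (IR); m=7: 660 nm (visible); m=8: 583 nm (visible); m=9: 521 nm (visible); m=10: 472 nm (visible); m=11: 431 nm (visible); m=12: 396 nm (visible); m=13: 367 nm (UV).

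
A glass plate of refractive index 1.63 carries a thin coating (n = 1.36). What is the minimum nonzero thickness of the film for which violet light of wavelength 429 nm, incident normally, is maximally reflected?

At the upper boundary (n = 1.0 to n = 1.36) the reflected ray undergoes a half-wave phase shift.
At the lower boundary (n = 1.36 to n = 1.63) the reflected ray undergoes a half-wave phase shift.
The two reflections carry the same phase change, so no net offset.
For bright reflection here: 2 n t = m λ.
Minimum nonzero at m = 1: t = λ / (2 n) = 429 / (2 × 1.36) = 158 nm.

158 nm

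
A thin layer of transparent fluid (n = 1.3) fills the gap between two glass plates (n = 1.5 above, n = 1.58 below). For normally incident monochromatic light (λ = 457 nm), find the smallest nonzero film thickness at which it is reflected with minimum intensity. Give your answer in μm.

0.176 μm

At the upper boundary (n = 1.5 to n = 1.3) the reflected ray undergoes no phase shift.
At the lower boundary (n = 1.3 to n = 1.58) the reflected ray undergoes a half-wave phase shift.
The two reflections differ by half a wavelength.
With one net inversion, destructive interference in reflection requires 2 n t = m λ.
Minimum nonzero at m = 1: t = λ / (2 n) = 457 / (2 × 1.3) = 176 nm.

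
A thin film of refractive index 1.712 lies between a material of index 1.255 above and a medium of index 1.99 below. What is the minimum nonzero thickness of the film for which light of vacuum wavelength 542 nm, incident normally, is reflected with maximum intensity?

158 nm

Ray reflecting at the top interface goes from n = 1.255 toward n = 1.712: a half-wave phase shift.
At the lower boundary (n = 1.712 to n = 1.99) the reflected ray undergoes a half-wave phase shift.
Zero or two π shifts → no net half-wave offset.
With no net inversion, constructive interference in reflection requires 2 n t = m λ.
Minimum nonzero at m = 1: t = λ / (2 n) = 542 / (2 × 1.712) = 158 nm.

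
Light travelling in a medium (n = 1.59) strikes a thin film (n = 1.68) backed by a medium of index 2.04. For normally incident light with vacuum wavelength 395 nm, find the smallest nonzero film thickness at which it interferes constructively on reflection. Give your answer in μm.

0.118 μm

At the upper boundary (n = 1.59 to n = 1.68) the reflected ray undergoes a half-wave phase shift.
At the lower boundary (n = 1.68 to n = 2.04) the reflected ray undergoes a half-wave phase shift.
Zero or two π shifts → no net half-wave offset.
So the condition for constructive reflection is 2 n t = m λ.
Minimum nonzero at m = 1: t = λ / (2 n) = 395 / (2 × 1.68) = 118 nm.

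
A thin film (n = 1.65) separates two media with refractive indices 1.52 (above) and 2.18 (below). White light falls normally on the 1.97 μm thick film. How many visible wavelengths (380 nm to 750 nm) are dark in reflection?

8

At the upper boundary (n = 1.52 to n = 1.65) the reflected ray undergoes a half-wave phase shift.
At the lower boundary (n = 1.65 to n = 2.18) the reflected ray undergoes a half-wave phase shift.
Net: no relative phase inversion (both shifts match).
With no net inversion, destructive interference in reflection requires 2 n t = (m + ½) λ.
λ = 2 n t / (m + ½) = 6501 / (m + ½) nm.
m=8: 765 nm (IR); m=9: 684 nm (visible); m=10: 619 nm (visible); m=11: 565 nm (visible); m=12: 520 nm (visible); m=13: 482 nm (visible); m=14: 448 nm (visible); m=15: 419 nm (visible); m=16: 394 nm (visible); m=17: 371 nm (UV).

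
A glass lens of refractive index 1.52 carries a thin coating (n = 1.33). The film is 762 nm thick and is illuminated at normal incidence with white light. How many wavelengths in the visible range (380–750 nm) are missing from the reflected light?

At the upper boundary (n = 1.0 to n = 1.33) the reflected ray undergoes a half-wave phase shift.
Ray reflecting at the bottom interface goes from n = 1.33 toward n = 1.52: a half-wave phase shift.
Net: no relative phase inversion (both shifts match).
For weak reflection here: 2 n t = (m + ½) λ.
λ = 2 n t / (m + ½) = 2027 / (m + ½) nm.
m=2: 811 nm (IR); m=3: 579 nm (visible); m=4: 450 nm (visible); m=5: 369 nm (UV).

2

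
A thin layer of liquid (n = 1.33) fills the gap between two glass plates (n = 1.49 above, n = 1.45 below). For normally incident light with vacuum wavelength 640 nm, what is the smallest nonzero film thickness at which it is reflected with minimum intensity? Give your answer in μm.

Ray reflecting at the top interface goes from n = 1.49 toward n = 1.33: no phase shift.
At the lower boundary (n = 1.33 to n = 1.45) the reflected ray undergoes a half-wave phase shift.
The two reflections differ by half a wavelength.
For minimum reflection here: 2 n t = m λ.
The smallest nonzero thickness corresponds to m = 1: t = m λ / (2 n) = 1.00 × 640 / (2 × 1.33) = 241 nm.

0.241 μm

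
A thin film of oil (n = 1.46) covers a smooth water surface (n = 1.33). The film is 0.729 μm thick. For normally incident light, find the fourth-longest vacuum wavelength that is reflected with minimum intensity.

532 nm

Ray reflecting at the top interface goes from n = 1.0 toward n = 1.46: a half-wave phase shift.
At the lower boundary (n = 1.46 to n = 1.33) the reflected ray undergoes no phase shift.
Net: one phase inversion between the two reflected rays.
For minimum reflection here: 2 n t = m λ.
λ = 2 n t / m. The fourth-longest wavelength is m = 4: λ = 2 × 1.46 × 729 / 4.00 = 532 nm.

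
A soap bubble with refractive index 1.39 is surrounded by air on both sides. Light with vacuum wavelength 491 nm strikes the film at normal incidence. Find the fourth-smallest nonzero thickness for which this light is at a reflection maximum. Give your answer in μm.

At the upper boundary (n = 1.0 to n = 1.39) the reflected ray undergoes a half-wave phase shift.
Ray reflecting at the bottom interface goes from n = 1.39 toward n = 1.0: no phase shift.
Net: one phase inversion between the two reflected rays.
For maximum reflection here: 2 n t = (m + ½) λ.
The fourth-smallest nonzero thickness corresponds to m = 3: t = (m + ½) λ / (2 n) = 3.50 × 491 / (2 × 1.39) = 618 nm.

0.618 μm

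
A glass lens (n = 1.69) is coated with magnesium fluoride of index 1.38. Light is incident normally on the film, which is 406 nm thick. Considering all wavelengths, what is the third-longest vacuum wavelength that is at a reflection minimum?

448 nm

Ray reflecting at the top interface goes from n = 1.0 toward n = 1.38: a half-wave phase shift.
At the lower boundary (n = 1.38 to n = 1.69) the reflected ray undergoes a half-wave phase shift.
Net: no relative phase inversion (both shifts match).
For dark reflection here: 2 n t = (m + ½) λ.
λ = 2 n t / (m + ½). The third-longest wavelength is m = 2: λ = 2 × 1.38 × 406 / 2.50 = 448 nm.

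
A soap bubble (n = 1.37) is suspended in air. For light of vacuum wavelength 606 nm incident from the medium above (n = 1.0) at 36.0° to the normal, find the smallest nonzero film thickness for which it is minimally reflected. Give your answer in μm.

At the upper boundary (n = 1.0 to n = 1.37) the reflected ray undergoes a half-wave phase shift.
At the lower boundary (n = 1.37 to n = 1.0) the reflected ray undergoes no phase shift.
Net: one phase inversion between the two reflected rays.
For minimum reflection here: 2 n t cos θ_r = m λ.
Snell's law: 1.0 sin 36.0° = 1.37 sin θ_r → sin θ_r = 0.429, cos θ_r = 0.903.
Minimum nonzero at m = 1: t = λ / (2 n cos θ_r) = 606 / (2 × 1.37 × 0.903) = 245 nm.

0.245 μm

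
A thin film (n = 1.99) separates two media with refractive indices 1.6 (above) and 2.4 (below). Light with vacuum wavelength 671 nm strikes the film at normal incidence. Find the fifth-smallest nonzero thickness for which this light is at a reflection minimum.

At the upper boundary (n = 1.6 to n = 1.99) the reflected ray undergoes a half-wave phase shift.
At the lower boundary (n = 1.99 to n = 2.4) the reflected ray undergoes a half-wave phase shift.
Net: no relative phase inversion (both shifts match).
With no net inversion, destructive interference in reflection requires 2 n t = (m + ½) λ.
The fifth-smallest nonzero thickness corresponds to m = 4: t = (m + ½) λ / (2 n) = 4.50 × 671 / (2 × 1.99) = 759 nm.

759 nm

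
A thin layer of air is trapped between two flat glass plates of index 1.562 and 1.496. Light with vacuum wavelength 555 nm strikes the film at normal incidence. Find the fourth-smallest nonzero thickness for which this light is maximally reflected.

At the upper boundary (n = 1.562 to n = 1.0) the reflected ray undergoes no phase shift.
At the lower boundary (n = 1.0 to n = 1.496) the reflected ray undergoes a half-wave phase shift.
The two reflections differ by half a wavelength.
So the condition for constructive reflection is 2 n t = (m + ½) λ.
The fourth-smallest nonzero thickness corresponds to m = 3: t = (m + ½) λ / (2 n) = 3.50 × 555 / (2 × 1.0) = 971 nm.

971 nm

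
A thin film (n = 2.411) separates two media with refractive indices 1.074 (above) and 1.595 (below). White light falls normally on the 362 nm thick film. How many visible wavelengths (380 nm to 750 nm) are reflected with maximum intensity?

3

Ray reflecting at the top interface goes from n = 1.074 toward n = 2.411: a half-wave phase shift.
At the lower boundary (n = 2.411 to n = 1.595) the reflected ray undergoes no phase shift.
Net: one phase inversion between the two reflected rays.
So the condition for constructive reflection is 2 n t = (m + ½) λ.
λ = 2 n t / (m + ½) = 1746 / (m + ½) nm.
m=1: 1164 nm (IR); m=2: 698 nm (visible); m=3: 499 nm (visible); m=4: 388 nm (visible); m=5: 317 nm (UV).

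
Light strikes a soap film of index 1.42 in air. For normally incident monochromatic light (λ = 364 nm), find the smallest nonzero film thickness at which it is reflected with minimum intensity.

128 nm

Ray reflecting at the top interface goes from n = 1.0 toward n = 1.42: a half-wave phase shift.
Bottom surface (1.42 → 1.0): reflection off a lower-index medium gives no phase shift.
Exactly one π shift → a net half-wave offset.
So the condition for destructive reflection is 2 n t = m λ.
Minimum nonzero at m = 1: t = λ / (2 n) = 364 / (2 × 1.42) = 128 nm.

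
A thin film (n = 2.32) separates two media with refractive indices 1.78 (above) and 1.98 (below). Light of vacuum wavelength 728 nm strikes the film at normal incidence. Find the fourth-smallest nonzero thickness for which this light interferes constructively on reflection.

549 nm

At the upper boundary (n = 1.78 to n = 2.32) the reflected ray undergoes a half-wave phase shift.
Bottom surface (2.32 → 1.98): reflection off a lower-index medium gives no phase shift.
Exactly one π shift → a net half-wave offset.
With one net inversion, constructive interference in reflection requires 2 n t = (m + ½) λ.
The fourth-smallest nonzero thickness corresponds to m = 3: t = (m + ½) λ / (2 n) = 3.50 × 728 / (2 × 2.32) = 549 nm.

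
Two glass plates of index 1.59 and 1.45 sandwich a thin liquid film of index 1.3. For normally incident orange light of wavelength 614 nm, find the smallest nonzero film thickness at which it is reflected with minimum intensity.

236 nm

Top surface (1.59 → 1.3): reflection off a lower-index medium gives no phase shift.
Ray reflecting at the bottom interface goes from n = 1.3 toward n = 1.45: a half-wave phase shift.
Net: one phase inversion between the two reflected rays.
So the condition for destructive reflection is 2 n t = m λ.
Minimum nonzero at m = 1: t = λ / (2 n) = 614 / (2 × 1.3) = 236 nm.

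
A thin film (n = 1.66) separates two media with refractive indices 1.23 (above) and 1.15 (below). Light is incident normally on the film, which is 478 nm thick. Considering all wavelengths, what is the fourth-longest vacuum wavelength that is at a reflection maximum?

453 nm

Ray reflecting at the top interface goes from n = 1.23 toward n = 1.66: a half-wave phase shift.
Ray reflecting at the bottom interface goes from n = 1.66 toward n = 1.15: no phase shift.
The two reflections differ by half a wavelength.
For bright reflection here: 2 n t = (m + ½) λ.
λ = 2 n t / (m + ½). The fourth-longest wavelength is m = 3: λ = 2 × 1.66 × 478 / 3.50 = 453 nm.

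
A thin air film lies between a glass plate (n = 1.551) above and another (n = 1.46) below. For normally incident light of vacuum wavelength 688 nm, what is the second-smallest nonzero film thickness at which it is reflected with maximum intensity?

At the upper boundary (n = 1.551 to n = 1.0) the reflected ray undergoes no phase shift.
Bottom surface (1.0 → 1.46): reflection off a higher-index medium gives a half-wave phase shift.
The two reflections differ by half a wavelength.
For bright reflection here: 2 n t = (m + ½) λ.
The second-smallest nonzero thickness corresponds to m = 1: t = (m + ½) λ / (2 n) = 1.50 × 688 / (2 × 1.0) = 516 nm.

516 nm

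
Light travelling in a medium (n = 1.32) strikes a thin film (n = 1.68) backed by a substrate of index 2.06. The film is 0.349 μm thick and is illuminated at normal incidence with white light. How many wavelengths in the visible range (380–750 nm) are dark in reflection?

Top surface (1.32 → 1.68): reflection off a higher-index medium gives a half-wave phase shift.
Bottom surface (1.68 → 2.06): reflection off a higher-index medium gives a half-wave phase shift.
Net: no relative phase inversion (both shifts match).
For weak reflection here: 2 n t = (m + ½) λ.
λ = 2 n t / (m + ½) = 1173 / (m + ½) nm.
m=1: 782 nm (IR); m=2: 469 nm (visible); m=3: 335 nm (UV).

1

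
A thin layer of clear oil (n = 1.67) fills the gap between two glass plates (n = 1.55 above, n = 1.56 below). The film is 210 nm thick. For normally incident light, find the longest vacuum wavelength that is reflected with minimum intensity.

Ray reflecting at the top interface goes from n = 1.55 toward n = 1.67: a half-wave phase shift.
Bottom surface (1.67 → 1.56): reflection off a lower-index medium gives no phase shift.
Exactly one π shift → a net half-wave offset.
So the condition for destructive reflection is 2 n t = m λ.
λ = 2 n t / m. The longest wavelength is m = 1: λ = 2 × 1.67 × 210 / 1.00 = 701 nm.

701 nm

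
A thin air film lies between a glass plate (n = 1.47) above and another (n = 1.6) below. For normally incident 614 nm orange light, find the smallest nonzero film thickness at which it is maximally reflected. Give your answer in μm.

0.154 μm

At the upper boundary (n = 1.47 to n = 1.0) the reflected ray undergoes no phase shift.
At the lower boundary (n = 1.0 to n = 1.6) the reflected ray undergoes a half-wave phase shift.
Exactly one π shift → a net half-wave offset.
So the condition for constructive reflection is 2 n t = (m + ½) λ.
Minimum at m = 0: t = λ / (4 n) = 614 / (4 × 1.0) = 154 nm.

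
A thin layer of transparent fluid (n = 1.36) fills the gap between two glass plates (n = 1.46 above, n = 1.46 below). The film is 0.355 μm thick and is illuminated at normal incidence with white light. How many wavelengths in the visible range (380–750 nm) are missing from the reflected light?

At the upper boundary (n = 1.46 to n = 1.36) the reflected ray undergoes no phase shift.
At the lower boundary (n = 1.36 to n = 1.46) the reflected ray undergoes a half-wave phase shift.
The two reflections differ by half a wavelength.
With one net inversion, destructive interference in reflection requires 2 n t = m λ.
λ = 2 n t / m = 966 / m nm.
m=1: 966 nm (IR); m=2: 483 nm (visible); m=3: 322 nm (UV).

1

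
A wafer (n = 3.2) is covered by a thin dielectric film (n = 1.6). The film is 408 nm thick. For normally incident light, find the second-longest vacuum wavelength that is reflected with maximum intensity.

Top surface (1.0 → 1.6): reflection off a higher-index medium gives a half-wave phase shift.
Bottom surface (1.6 → 3.2): reflection off a higher-index medium gives a half-wave phase shift.
Net: no relative phase inversion (both shifts match).
For maximum reflection here: 2 n t = m λ.
λ = 2 n t / m. The second-longest wavelength is m = 2: λ = 2 × 1.6 × 408 / 2.00 = 653 nm.

653 nm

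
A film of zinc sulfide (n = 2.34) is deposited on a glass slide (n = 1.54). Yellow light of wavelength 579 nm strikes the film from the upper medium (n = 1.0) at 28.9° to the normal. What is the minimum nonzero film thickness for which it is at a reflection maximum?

Top surface (1.0 → 2.34): reflection off a higher-index medium gives a half-wave phase shift.
Ray reflecting at the bottom interface goes from n = 2.34 toward n = 1.54: no phase shift.
Net: one phase inversion between the two reflected rays.
With one net inversion, constructive interference in reflection requires 2 n t cos θ_r = (m + ½) λ.
Snell's law: 1.0 sin 28.9° = 2.34 sin θ_r → sin θ_r = 0.207, cos θ_r = 0.978.
Minimum at m = 0: t = λ / (4 n cos θ_r) = 579 / (4 × 2.34 × 0.978) = 63.2 nm.

63.2 nm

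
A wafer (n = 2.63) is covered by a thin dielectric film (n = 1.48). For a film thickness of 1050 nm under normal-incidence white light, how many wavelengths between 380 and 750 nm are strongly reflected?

At the upper boundary (n = 1.0 to n = 1.48) the reflected ray undergoes a half-wave phase shift.
Ray reflecting at the bottom interface goes from n = 1.48 toward n = 2.63: a half-wave phase shift.
The two reflections carry the same phase change, so no net offset.
With no net inversion, constructive interference in reflection requires 2 n t = m λ.
λ = 2 n t / m = 3108 / m nm.
m=4: 777 nm (IR); m=5: 622 nm (visible); m=6: 518 nm (visible); m=7: 444 nm (visible); m=8: 389 nm (visible); m=9: 345 nm (UV).

4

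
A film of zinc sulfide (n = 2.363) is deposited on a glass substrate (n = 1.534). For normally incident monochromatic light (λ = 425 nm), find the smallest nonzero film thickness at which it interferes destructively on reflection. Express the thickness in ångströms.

899 Å

At the upper boundary (n = 1.0 to n = 2.363) the reflected ray undergoes a half-wave phase shift.
At the lower boundary (n = 2.363 to n = 1.534) the reflected ray undergoes no phase shift.
Exactly one π shift → a net half-wave offset.
With one net inversion, destructive interference in reflection requires 2 n t = m λ.
Minimum nonzero at m = 1: t = λ / (2 n) = 425 / (2 × 2.363) = 89.9 nm.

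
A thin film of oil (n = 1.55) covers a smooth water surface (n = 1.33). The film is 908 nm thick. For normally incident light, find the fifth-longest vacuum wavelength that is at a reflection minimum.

Ray reflecting at the top interface goes from n = 1.0 toward n = 1.55: a half-wave phase shift.
At the lower boundary (n = 1.55 to n = 1.33) the reflected ray undergoes no phase shift.
Exactly one π shift → a net half-wave offset.
So the condition for destructive reflection is 2 n t = m λ.
λ = 2 n t / m. The fifth-longest wavelength is m = 5: λ = 2 × 1.55 × 908 / 5.00 = 563 nm.

563 nm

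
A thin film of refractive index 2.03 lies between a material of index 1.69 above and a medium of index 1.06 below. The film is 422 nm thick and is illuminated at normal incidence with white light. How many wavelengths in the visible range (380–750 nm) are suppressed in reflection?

2

At the upper boundary (n = 1.69 to n = 2.03) the reflected ray undergoes a half-wave phase shift.
Ray reflecting at the bottom interface goes from n = 2.03 toward n = 1.06: no phase shift.
The two reflections differ by half a wavelength.
So the condition for destructive reflection is 2 n t = m λ.
λ = 2 n t / m = 1713 / m nm.
m=2: 857 nm (IR); m=3: 571 nm (visible); m=4: 428 nm (visible); m=5: 343 nm (UV).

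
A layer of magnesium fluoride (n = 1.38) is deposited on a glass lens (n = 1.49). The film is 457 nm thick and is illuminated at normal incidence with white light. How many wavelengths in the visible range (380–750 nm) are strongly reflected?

2

Ray reflecting at the top interface goes from n = 1.0 toward n = 1.38: a half-wave phase shift.
At the lower boundary (n = 1.38 to n = 1.49) the reflected ray undergoes a half-wave phase shift.
Net: no relative phase inversion (both shifts match).
With no net inversion, constructive interference in reflection requires 2 n t = m λ.
λ = 2 n t / m = 1261 / m nm.
m=1: 1261 nm (IR); m=2: 631 nm (visible); m=3: 420 nm (visible); m=4: 315 nm (UV).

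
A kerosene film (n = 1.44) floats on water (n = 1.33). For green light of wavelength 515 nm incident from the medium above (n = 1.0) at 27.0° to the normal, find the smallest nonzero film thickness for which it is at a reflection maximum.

94.2 nm

At the upper boundary (n = 1.0 to n = 1.44) the reflected ray undergoes a half-wave phase shift.
Bottom surface (1.44 → 1.33): reflection off a lower-index medium gives no phase shift.
The two reflections differ by half a wavelength.
For bright reflection here: 2 n t cos θ_r = (m + ½) λ.
Snell's law: 1.0 sin 27.0° = 1.44 sin θ_r → sin θ_r = 0.315, cos θ_r = 0.949.
Minimum at m = 0: t = λ / (4 n cos θ_r) = 515 / (4 × 1.44 × 0.949) = 94.2 nm.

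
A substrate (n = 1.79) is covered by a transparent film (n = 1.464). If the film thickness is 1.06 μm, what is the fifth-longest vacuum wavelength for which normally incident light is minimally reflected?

Top surface (1.0 → 1.464): reflection off a higher-index medium gives a half-wave phase shift.
At the lower boundary (n = 1.464 to n = 1.79) the reflected ray undergoes a half-wave phase shift.
Zero or two π shifts → no net half-wave offset.
So the condition for destructive reflection is 2 n t = (m + ½) λ.
λ = 2 n t / (m + ½). The fifth-longest wavelength is m = 4: λ = 2 × 1.464 × 1060 / 4.50 = 690 nm.

690 nm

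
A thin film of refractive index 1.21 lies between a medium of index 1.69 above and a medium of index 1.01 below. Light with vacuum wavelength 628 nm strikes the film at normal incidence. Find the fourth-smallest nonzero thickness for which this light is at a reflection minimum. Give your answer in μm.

0.908 μm

Ray reflecting at the top interface goes from n = 1.69 toward n = 1.21: no phase shift.
Bottom surface (1.21 → 1.01): reflection off a lower-index medium gives no phase shift.
Net: no relative phase inversion (both shifts match).
For minimum reflection here: 2 n t = (m + ½) λ.
The fourth-smallest nonzero thickness corresponds to m = 3: t = (m + ½) λ / (2 n) = 3.50 × 628 / (2 × 1.21) = 908 nm.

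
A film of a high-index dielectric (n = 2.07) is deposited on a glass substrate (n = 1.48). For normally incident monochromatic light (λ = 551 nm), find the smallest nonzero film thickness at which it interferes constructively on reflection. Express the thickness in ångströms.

Top surface (1.0 → 2.07): reflection off a higher-index medium gives a half-wave phase shift.
Ray reflecting at the bottom interface goes from n = 2.07 toward n = 1.48: no phase shift.
Net: one phase inversion between the two reflected rays.
So the condition for constructive reflection is 2 n t = (m + ½) λ.
Minimum at m = 0: t = λ / (4 n) = 551 / (4 × 2.07) = 66.5 nm.

665 Å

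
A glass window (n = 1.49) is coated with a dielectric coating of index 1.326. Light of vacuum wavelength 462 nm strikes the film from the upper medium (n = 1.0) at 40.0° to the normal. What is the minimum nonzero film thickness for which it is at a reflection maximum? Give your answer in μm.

0.199 μm

Ray reflecting at the top interface goes from n = 1.0 toward n = 1.326: a half-wave phase shift.
Ray reflecting at the bottom interface goes from n = 1.326 toward n = 1.49: a half-wave phase shift.
Zero or two π shifts → no net half-wave offset.
With no net inversion, constructive interference in reflection requires 2 n t cos θ_r = m λ.
Snell's law: 1.0 sin 40.0° = 1.326 sin θ_r → sin θ_r = 0.485, cos θ_r = 0.875.
Minimum nonzero at m = 1: t = λ / (2 n cos θ_r) = 462 / (2 × 1.326 × 0.875) = 199 nm.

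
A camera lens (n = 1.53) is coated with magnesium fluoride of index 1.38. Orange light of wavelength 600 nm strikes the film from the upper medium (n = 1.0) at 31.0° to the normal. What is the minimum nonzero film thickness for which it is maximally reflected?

234 nm

Ray reflecting at the top interface goes from n = 1.0 toward n = 1.38: a half-wave phase shift.
Bottom surface (1.38 → 1.53): reflection off a higher-index medium gives a half-wave phase shift.
Zero or two π shifts → no net half-wave offset.
With no net inversion, constructive interference in reflection requires 2 n t cos θ_r = m λ.
Snell's law: 1.0 sin 31.0° = 1.38 sin θ_r → sin θ_r = 0.373, cos θ_r = 0.928.
Minimum nonzero at m = 1: t = λ / (2 n cos θ_r) = 600 / (2 × 1.38 × 0.928) = 234 nm.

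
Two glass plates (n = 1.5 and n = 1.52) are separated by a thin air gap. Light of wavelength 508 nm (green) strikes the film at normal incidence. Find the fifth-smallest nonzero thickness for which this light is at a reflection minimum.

At the upper boundary (n = 1.5 to n = 1.0) the reflected ray undergoes no phase shift.
Ray reflecting at the bottom interface goes from n = 1.0 toward n = 1.52: a half-wave phase shift.
The two reflections differ by half a wavelength.
With one net inversion, destructive interference in reflection requires 2 n t = m λ.
The fifth-smallest nonzero thickness corresponds to m = 5: t = m λ / (2 n) = 5.00 × 508 / (2 × 1.0) = 1270 nm.

1270 nm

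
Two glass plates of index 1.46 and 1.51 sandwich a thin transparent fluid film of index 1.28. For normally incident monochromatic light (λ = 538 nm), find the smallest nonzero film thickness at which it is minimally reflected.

210 nm

At the upper boundary (n = 1.46 to n = 1.28) the reflected ray undergoes no phase shift.
Bottom surface (1.28 → 1.51): reflection off a higher-index medium gives a half-wave phase shift.
Net: one phase inversion between the two reflected rays.
So the condition for destructive reflection is 2 n t = m λ.
Minimum nonzero at m = 1: t = λ / (2 n) = 538 / (2 × 1.28) = 210 nm.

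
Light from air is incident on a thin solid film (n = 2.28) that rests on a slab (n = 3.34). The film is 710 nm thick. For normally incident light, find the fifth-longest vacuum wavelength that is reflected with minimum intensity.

Top surface (1.0 → 2.28): reflection off a higher-index medium gives a half-wave phase shift.
At the lower boundary (n = 2.28 to n = 3.34) the reflected ray undergoes a half-wave phase shift.
Zero or two π shifts → no net half-wave offset.
With no net inversion, destructive interference in reflection requires 2 n t = (m + ½) λ.
λ = 2 n t / (m + ½). The fifth-longest wavelength is m = 4: λ = 2 × 2.28 × 710 / 4.50 = 719 nm.

719 nm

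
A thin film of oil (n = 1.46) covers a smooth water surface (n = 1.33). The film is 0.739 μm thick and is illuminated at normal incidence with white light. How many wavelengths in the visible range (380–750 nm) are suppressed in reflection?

3

At the upper boundary (n = 1.0 to n = 1.46) the reflected ray undergoes a half-wave phase shift.
Ray reflecting at the bottom interface goes from n = 1.46 toward n = 1.33: no phase shift.
Net: one phase inversion between the two reflected rays.
With one net inversion, destructive interference in reflection requires 2 n t = m λ.
λ = 2 n t / m = 2158 / m nm.
m=2: 1079 nm (IR); m=3: 719 nm (visible); m=4: 539 nm (visible); m=5: 432 nm (visible); m=6: 360 nm (UV).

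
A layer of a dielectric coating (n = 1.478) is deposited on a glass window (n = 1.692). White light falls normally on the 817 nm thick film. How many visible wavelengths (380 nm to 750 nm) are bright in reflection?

3

Top surface (1.0 → 1.478): reflection off a higher-index medium gives a half-wave phase shift.
Ray reflecting at the bottom interface goes from n = 1.478 toward n = 1.692: a half-wave phase shift.
Net: no relative phase inversion (both shifts match).
So the condition for constructive reflection is 2 n t = m λ.
λ = 2 n t / m = 2415 / m nm.
m=3: 805 nm (IR); m=4: 604 nm (visible); m=5: 483 nm (visible); m=6: 403 nm (visible); m=7: 345 nm (UV).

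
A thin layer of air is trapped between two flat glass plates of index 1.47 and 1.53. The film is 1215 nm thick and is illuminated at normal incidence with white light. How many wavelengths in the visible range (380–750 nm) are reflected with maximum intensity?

3

At the upper boundary (n = 1.47 to n = 1.0) the reflected ray undergoes no phase shift.
Bottom surface (1.0 → 1.53): reflection off a higher-index medium gives a half-wave phase shift.
Net: one phase inversion between the two reflected rays.
For strong reflection here: 2 n t = (m + ½) λ.
λ = 2 n t / (m + ½) = 2430 / (m + ½) nm.
m=2: 972 nm (IR); m=3: 694 nm (visible); m=4: 540 nm (visible); m=5: 442 nm (visible); m=6: 374 nm (UV).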